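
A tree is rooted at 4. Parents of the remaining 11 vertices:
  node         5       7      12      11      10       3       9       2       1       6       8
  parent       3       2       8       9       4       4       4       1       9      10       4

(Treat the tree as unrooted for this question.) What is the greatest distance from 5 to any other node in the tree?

The node farthest from 5 is 7, via 5–3–4–9–1–2–7 — 6 edges.

6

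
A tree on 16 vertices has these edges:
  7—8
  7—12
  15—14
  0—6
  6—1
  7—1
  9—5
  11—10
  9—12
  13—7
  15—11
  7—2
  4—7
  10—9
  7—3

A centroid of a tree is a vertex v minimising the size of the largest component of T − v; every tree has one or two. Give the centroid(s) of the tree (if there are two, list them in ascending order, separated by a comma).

7

Removing 7 splits the tree into components of sizes 7, 3, 1, 1, 1, 1, 1; the largest is 7 ≤ ⌊16/2⌋ = 8.
Every other node leaves some component of size > 8, so the centroid is unique.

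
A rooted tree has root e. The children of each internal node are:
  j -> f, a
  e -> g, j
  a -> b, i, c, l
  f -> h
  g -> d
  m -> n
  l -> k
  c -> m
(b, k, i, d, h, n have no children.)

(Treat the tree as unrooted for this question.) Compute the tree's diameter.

7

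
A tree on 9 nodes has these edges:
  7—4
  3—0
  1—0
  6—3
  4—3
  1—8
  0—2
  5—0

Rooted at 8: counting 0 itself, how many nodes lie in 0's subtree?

7

0's subtree: {0, 3, 5, 2, 4, 6, 7}, size 7.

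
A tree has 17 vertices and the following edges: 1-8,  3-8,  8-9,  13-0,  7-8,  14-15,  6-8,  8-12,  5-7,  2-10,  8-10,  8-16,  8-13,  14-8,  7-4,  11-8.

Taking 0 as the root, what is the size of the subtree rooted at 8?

Descendants of 8 (including itself): 8, 11, 7, 10, 14, 16, 12, 9, 1, 3, 6, 4, 5, 2, 15. That's 15.

15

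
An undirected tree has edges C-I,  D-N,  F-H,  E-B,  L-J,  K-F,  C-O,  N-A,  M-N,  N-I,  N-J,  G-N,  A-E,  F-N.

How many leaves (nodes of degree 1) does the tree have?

The leaves are B, D, G, H, K, L, M, O.
That is 8 leaves.

8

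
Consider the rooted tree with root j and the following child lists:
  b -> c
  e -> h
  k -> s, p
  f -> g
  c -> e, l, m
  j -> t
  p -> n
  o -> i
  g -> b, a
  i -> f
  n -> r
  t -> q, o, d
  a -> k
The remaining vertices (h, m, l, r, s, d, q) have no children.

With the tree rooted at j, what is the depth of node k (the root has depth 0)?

Path from j to k: j – t – o – i – f – g – a – k, which has 7 edges.

7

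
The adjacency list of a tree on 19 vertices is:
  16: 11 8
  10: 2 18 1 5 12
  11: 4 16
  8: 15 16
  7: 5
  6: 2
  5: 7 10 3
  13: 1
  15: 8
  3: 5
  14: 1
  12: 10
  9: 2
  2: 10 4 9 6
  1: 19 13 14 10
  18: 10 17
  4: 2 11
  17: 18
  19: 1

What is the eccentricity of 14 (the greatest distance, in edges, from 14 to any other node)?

8

A farthest node from 14 is 15.
The path 14–1–10–2–4–11–16–8–15 has 8 edges.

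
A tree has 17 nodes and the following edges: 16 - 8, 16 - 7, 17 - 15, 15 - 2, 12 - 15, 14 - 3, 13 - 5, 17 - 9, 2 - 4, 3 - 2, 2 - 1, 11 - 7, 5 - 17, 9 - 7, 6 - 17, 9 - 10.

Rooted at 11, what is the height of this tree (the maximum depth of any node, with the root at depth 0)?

7

14 sits deepest: 11–7–9–17–15–2–3–14 — 7 edges from the root.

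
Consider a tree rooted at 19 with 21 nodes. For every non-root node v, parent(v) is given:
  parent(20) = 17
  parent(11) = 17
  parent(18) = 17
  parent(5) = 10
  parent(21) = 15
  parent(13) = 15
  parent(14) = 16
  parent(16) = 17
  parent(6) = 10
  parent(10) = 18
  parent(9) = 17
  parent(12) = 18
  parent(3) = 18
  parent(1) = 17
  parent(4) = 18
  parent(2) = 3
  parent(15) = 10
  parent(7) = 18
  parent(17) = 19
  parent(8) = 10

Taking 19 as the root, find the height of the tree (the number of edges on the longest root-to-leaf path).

5

A deepest node is 13, reached by 19 – 17 – 18 – 10 – 15 – 13.
That path has 5 edges, so the height is 5.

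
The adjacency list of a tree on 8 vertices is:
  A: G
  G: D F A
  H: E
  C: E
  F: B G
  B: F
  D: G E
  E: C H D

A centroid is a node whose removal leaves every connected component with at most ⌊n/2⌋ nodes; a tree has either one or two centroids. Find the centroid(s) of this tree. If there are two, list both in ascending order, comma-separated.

D, G

If G is removed the pieces have sizes 4, 2, 1, all ≤ ⌊8/2⌋ = 4.
Its neighbour D also leaves a largest component of size 4, so both are centroids.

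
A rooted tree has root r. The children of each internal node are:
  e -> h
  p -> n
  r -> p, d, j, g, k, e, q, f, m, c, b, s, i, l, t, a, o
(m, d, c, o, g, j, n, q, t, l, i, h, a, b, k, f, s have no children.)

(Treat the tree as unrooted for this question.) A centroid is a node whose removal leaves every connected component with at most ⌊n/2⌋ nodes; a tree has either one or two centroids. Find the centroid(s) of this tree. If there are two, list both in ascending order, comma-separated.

r

Delete r: the remaining components have sizes 2, 2, 1, 1, 1, 1, 1, 1, 1, 1, 1, 1, 1, 1, 1, 1, 1. Max 2 ≤ 10, so r is a centroid.
Every other node leaves some component of size > 10, so the centroid is unique.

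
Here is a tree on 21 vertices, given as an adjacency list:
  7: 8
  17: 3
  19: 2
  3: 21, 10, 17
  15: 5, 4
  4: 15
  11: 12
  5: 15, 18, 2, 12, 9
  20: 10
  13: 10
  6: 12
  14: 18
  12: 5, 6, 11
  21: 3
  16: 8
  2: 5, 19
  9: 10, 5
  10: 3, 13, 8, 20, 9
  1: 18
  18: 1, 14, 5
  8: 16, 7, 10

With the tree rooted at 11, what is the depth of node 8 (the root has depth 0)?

5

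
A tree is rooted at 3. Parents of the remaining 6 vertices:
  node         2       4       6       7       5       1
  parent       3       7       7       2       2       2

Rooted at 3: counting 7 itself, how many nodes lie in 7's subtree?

3

Descendants of 7 (including itself): 7, 4, 6. That's 3.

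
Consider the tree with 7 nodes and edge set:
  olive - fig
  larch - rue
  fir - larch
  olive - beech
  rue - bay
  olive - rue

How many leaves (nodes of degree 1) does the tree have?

4

Exactly 4 nodes have a single neighbour: bay, beech, fig, fir.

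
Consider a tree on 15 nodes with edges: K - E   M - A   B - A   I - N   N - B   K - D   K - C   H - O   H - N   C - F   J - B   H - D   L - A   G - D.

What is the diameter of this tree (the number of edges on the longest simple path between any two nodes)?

A longest path is F - C - K - D - H - N - B - A - M, with 8 edges.

8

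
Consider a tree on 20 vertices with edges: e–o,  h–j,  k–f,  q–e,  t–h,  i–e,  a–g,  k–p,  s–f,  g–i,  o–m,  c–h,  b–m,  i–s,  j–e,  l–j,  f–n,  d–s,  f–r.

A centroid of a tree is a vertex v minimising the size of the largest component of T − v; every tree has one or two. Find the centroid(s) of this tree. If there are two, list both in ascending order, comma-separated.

Delete i: the remaining components have sizes 10, 7, 2. Max 10 ≤ 10, so i is a centroid.
Its neighbour e also leaves a largest component of size 10, so both are centroids.

e, i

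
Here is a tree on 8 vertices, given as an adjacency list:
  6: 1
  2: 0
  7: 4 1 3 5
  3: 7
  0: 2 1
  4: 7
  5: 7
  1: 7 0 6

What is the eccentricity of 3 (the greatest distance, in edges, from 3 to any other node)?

Distances from 3 peak at 4, attained at 2.
3–7–1–0–2

4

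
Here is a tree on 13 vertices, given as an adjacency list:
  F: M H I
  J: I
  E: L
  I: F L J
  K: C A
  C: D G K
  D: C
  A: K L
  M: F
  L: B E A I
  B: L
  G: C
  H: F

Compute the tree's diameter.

Starting from G, a farthest node is H at distance 7.
One longest path: G-C-K-A-L-I-F-H.
So the diameter is 7.

7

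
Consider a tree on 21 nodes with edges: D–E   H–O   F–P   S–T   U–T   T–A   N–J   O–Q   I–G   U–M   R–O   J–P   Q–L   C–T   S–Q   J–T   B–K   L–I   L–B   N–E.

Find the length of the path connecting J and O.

4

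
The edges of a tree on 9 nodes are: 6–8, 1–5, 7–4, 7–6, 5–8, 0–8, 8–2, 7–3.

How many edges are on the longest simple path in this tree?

BFS from 1 reaches 4 last, at distance 5; BFS from 4 confirms no node is farther.
Path: 1-5-8-6-7-4.

5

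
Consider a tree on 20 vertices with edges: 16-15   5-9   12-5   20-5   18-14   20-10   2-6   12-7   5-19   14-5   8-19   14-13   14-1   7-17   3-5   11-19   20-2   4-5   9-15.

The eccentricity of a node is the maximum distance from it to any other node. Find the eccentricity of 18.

Distances from 18 peak at 5, attained at 6 (16, 17 also at distance 5).
18 – 14 – 5 – 20 – 2 – 6

5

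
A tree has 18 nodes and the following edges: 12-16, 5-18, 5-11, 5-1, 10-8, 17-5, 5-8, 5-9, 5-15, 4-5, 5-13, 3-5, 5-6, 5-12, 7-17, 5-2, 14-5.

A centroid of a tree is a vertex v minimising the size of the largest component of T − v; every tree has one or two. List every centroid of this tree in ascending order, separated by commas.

5

If 5 is removed the pieces have sizes 2, 2, 2, 1, 1, 1, 1, 1, 1, 1, 1, 1, 1, 1, all ≤ ⌊18/2⌋ = 9.
No neighbour of 5 does as well, so 5 is the unique centroid.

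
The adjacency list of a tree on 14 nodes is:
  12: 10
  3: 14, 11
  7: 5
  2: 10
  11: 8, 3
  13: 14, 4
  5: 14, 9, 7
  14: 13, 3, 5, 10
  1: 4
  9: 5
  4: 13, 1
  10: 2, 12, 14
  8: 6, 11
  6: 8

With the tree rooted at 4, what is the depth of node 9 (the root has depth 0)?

Path from 4 to 9: 4 – 13 – 14 – 5 – 9, which has 4 edges.

4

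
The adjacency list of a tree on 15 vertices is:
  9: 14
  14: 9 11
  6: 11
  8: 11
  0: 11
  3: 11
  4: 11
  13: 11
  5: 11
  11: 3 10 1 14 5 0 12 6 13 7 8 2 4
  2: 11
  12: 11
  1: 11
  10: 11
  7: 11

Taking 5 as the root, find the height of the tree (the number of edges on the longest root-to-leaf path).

9 sits deepest: 5 → 11 → 14 → 9 — 3 edges from the root.

3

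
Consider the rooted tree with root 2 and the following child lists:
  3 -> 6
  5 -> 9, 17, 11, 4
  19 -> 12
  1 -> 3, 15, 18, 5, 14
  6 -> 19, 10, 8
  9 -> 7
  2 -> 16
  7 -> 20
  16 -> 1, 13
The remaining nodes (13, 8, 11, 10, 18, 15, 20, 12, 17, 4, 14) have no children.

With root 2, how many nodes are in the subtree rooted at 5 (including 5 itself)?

7

5's subtree: {5, 17, 9, 4, 11, 7, 20}, size 7.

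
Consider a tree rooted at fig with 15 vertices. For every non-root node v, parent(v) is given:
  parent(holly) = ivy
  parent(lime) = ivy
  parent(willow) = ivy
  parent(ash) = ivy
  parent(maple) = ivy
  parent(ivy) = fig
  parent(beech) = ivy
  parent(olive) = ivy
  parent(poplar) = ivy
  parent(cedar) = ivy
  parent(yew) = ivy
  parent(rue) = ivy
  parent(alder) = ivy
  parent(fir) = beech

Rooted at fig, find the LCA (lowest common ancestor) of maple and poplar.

Ancestors of maple (toward the root): maple, ivy, fig.
Ancestors of poplar: poplar, ivy, fig.
The deepest node appearing in both lists is ivy.

ivy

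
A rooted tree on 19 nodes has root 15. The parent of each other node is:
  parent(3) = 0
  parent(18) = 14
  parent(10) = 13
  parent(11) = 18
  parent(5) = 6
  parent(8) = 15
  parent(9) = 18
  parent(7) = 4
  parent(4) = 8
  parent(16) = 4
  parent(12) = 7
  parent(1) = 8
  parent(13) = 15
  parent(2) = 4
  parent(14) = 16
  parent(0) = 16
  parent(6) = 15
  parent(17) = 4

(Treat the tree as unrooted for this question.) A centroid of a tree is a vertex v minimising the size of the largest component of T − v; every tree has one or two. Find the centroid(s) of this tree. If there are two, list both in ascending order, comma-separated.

Removing 4 splits the tree into components of sizes 7, 7, 2, 1, 1; the largest is 7 ≤ ⌊19/2⌋ = 9.
No neighbour of 4 does as well, so 4 is the unique centroid.

4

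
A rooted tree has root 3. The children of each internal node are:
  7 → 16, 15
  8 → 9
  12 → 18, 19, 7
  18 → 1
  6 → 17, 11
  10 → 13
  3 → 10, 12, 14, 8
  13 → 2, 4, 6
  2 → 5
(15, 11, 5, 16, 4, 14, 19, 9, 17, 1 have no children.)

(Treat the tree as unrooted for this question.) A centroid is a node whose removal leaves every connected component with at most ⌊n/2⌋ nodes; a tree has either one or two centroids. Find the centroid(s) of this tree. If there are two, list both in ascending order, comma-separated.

Delete 3: the remaining components have sizes 8, 7, 2, 1. Max 8 ≤ 9, so 3 is a centroid.
Every other node leaves some component of size > 9, so the centroid is unique.

3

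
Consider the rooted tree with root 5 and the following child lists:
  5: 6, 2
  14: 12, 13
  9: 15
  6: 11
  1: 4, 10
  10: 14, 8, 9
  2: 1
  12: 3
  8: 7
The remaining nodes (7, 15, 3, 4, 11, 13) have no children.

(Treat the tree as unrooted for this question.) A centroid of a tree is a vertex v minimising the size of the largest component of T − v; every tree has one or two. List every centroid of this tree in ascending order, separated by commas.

10

If 10 is removed the pieces have sizes 6, 4, 2, 2, all ≤ ⌊15/2⌋ = 7.
Every other node leaves some component of size > 7, so the centroid is unique.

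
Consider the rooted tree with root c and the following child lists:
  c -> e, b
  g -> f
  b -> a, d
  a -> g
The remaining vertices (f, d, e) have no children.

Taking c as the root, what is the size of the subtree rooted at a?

Descendants of a (including itself): a, g, f. That's 3.

3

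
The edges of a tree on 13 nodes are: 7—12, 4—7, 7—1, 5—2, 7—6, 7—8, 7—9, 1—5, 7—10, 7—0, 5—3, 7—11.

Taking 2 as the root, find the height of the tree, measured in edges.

4

The longest root-to-leaf path is 2–5–1–7–11 (4 edges).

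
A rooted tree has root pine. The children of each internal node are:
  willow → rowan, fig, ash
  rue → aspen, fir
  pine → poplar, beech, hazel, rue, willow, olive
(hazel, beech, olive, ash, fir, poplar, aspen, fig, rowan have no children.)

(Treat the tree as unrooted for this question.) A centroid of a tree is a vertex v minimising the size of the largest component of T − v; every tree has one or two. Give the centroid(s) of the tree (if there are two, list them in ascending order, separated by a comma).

Delete pine: the remaining components have sizes 4, 3, 1, 1, 1, 1. Max 4 ≤ 6, so pine is a centroid.
No neighbour of pine does as well, so pine is the unique centroid.

pine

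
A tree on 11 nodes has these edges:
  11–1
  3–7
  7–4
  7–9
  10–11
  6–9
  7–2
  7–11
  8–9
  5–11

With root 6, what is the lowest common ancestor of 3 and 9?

Ancestors of 3 (toward the root): 3, 7, 9, 6.
Ancestors of 9: 9, 6.
The deepest node appearing in both lists is 9.

9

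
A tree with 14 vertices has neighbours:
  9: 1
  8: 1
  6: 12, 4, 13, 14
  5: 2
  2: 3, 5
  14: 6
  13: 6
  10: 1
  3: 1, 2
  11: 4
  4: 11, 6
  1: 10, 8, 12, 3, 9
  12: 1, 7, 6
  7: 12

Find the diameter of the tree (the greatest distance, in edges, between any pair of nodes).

BFS from 5 reaches 11 last, at distance 7; BFS from 11 confirms no node is farther.
Path: 5 – 2 – 3 – 1 – 12 – 6 – 4 – 11.

7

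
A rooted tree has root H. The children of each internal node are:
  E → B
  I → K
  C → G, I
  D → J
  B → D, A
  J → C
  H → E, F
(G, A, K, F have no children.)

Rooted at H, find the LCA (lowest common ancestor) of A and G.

B

Ancestors of A (toward the root): A, B, E, H.
Ancestors of G: G, C, J, D, B, E, H.
The deepest node appearing in both lists is B.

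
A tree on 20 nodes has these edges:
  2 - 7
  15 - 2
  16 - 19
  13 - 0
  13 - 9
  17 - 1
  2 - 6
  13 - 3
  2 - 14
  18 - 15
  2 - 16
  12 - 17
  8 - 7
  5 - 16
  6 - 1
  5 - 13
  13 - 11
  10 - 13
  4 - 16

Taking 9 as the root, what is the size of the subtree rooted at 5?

14

The subtree rooted at 5 contains: 5, 16, 2, 19, 4, 7, 6, 15, 14, 8, 1, 18, 17, 12 — 14 nodes.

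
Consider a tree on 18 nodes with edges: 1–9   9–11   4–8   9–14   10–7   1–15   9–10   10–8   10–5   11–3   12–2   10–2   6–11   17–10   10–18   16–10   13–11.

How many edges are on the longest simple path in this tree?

5

A longest path is 15-1-9-10-8-4, with 5 edges.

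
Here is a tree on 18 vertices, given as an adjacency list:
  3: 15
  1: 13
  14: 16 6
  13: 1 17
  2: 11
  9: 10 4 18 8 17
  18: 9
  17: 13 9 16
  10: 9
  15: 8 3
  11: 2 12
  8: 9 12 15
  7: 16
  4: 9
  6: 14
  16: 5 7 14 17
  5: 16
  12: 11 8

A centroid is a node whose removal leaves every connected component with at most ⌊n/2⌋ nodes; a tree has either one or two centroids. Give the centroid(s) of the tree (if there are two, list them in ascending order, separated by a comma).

Removing 9 splits the tree into components of sizes 8, 6, 1, 1, 1; the largest is 8 ≤ ⌊18/2⌋ = 9.
Every other node leaves some component of size > 9, so the centroid is unique.

9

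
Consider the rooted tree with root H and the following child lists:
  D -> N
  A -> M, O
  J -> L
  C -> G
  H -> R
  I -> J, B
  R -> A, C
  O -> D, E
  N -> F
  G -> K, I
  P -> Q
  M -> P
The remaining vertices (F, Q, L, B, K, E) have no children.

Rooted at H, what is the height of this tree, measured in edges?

The longest root-to-leaf path is H–R–C–G–I–J–L (6 edges).

6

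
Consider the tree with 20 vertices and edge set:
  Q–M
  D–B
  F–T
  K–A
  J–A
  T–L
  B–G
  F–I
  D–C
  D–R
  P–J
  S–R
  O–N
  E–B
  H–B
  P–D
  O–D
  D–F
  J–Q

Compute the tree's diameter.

7

BFS from K reaches L last, at distance 7; BFS from L confirms no node is farther.
Path: K – A – J – P – D – F – T – L.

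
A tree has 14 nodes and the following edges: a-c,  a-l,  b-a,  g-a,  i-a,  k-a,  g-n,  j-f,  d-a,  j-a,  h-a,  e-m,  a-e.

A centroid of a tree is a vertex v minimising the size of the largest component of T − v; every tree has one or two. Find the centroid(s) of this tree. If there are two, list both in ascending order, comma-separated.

a

If a is removed the pieces have sizes 2, 2, 2, 1, 1, 1, 1, 1, 1, 1, all ≤ ⌊14/2⌋ = 7.
No neighbour of a does as well, so a is the unique centroid.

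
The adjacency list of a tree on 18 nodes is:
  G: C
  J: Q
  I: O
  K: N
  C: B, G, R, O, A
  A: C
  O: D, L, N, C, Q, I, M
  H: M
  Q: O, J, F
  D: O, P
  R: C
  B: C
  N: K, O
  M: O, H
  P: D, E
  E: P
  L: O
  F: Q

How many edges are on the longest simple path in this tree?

5

Starting from E, a farthest node is J at distance 5.
One longest path: E – P – D – O – Q – J.
So the diameter is 5.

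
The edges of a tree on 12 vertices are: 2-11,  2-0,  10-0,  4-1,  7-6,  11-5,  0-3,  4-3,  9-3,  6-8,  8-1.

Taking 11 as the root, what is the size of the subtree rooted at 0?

9

Descendants of 0 (including itself): 0, 3, 10, 4, 9, 1, 8, 6, 7. That's 9.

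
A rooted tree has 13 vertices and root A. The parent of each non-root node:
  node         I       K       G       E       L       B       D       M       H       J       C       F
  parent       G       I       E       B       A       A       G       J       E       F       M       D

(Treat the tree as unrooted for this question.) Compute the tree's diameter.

9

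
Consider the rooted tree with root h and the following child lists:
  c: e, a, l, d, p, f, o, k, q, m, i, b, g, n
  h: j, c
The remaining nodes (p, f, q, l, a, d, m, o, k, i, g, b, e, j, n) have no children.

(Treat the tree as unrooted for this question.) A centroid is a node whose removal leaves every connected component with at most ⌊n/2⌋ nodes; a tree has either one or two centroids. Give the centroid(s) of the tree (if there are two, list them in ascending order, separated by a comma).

c

Delete c: the remaining components have sizes 2, 1, 1, 1, 1, 1, 1, 1, 1, 1, 1, 1, 1, 1, 1. Max 2 ≤ 8, so c is a centroid.
No neighbour of c does as well, so c is the unique centroid.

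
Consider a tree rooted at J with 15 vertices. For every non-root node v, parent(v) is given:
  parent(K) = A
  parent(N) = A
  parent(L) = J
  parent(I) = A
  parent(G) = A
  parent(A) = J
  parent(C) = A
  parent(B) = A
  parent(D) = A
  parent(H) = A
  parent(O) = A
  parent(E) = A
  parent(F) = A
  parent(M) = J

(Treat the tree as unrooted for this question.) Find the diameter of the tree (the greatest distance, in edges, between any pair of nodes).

3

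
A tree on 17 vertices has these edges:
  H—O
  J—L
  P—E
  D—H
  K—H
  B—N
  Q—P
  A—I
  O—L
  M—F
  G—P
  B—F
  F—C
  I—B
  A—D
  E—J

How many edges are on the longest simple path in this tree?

Starting from G, a farthest node is M at distance 12.
One longest path: G–P–E–J–L–O–H–D–A–I–B–F–M.
So the diameter is 12.

12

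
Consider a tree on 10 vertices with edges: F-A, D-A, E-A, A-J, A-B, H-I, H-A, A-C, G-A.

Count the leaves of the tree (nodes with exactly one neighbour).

8

Exactly 8 nodes have a single neighbour: B, C, D, E, F, G, I, J.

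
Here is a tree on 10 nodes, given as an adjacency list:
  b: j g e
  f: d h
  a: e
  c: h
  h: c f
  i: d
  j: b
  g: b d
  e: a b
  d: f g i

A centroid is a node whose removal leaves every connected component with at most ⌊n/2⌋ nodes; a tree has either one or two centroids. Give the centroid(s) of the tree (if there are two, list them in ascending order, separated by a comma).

Delete d: the remaining components have sizes 5, 3, 1. Max 5 ≤ 5, so d is a centroid.
g is adjacent to d and is also a centroid (the largest component after removing it is likewise 5).

d, g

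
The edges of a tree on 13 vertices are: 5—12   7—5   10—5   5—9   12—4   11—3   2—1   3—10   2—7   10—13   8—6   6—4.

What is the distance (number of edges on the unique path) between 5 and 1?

3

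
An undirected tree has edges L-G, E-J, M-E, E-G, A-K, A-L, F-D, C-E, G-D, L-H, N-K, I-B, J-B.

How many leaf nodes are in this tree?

Degree-1 nodes: C, F, H, I, M, N — 6 of them.

6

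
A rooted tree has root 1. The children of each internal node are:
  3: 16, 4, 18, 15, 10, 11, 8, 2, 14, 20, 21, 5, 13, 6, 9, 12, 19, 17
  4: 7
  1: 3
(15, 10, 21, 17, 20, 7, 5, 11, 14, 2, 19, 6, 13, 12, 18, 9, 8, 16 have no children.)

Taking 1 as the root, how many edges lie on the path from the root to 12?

2

Path from 1 to 12: 1 → 3 → 12, which has 2 edges.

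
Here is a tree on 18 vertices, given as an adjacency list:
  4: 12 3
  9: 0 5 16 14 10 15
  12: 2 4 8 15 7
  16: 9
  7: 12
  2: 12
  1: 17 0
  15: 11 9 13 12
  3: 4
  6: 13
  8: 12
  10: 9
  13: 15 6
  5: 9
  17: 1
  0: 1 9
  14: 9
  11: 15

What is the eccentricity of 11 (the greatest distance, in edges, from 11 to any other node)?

5

A farthest node from 11 is 17.
The path 11–15–9–0–1–17 has 5 edges.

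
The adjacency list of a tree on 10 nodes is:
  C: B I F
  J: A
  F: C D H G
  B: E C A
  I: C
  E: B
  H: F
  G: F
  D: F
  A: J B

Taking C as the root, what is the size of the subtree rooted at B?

4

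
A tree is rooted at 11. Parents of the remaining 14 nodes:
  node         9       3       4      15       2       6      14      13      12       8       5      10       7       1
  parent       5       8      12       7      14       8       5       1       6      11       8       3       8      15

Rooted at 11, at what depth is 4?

Climbing from 4 to the root: 4–12–6–8–11. That's 4 steps.

4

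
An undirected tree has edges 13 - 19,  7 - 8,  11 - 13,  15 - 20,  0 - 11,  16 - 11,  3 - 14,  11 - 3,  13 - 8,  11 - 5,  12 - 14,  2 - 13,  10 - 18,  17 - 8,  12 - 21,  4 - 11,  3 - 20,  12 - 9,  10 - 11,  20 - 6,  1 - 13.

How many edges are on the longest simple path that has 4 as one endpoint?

5

The node farthest from 4 is 21 (9 also at distance 5), via 4 – 11 – 3 – 14 – 12 – 21 — 5 edges.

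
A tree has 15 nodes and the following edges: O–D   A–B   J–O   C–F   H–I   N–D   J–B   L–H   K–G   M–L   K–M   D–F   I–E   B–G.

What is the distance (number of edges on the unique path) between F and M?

7

The path is F–D–O–J–B–G–K–M, which has 7 edges.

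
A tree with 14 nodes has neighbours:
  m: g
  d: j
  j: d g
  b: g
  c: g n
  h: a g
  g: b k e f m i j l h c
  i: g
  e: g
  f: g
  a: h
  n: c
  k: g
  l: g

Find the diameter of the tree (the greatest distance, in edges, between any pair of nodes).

4

BFS from a reaches d last, at distance 4; BFS from d confirms no node is farther.
Path: a-h-g-j-d.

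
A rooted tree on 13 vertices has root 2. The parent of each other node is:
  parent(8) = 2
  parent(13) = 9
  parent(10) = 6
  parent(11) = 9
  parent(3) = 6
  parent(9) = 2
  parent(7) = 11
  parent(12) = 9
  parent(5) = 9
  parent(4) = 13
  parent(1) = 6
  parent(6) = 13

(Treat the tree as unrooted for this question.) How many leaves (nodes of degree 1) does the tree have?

Degree-1 nodes: 1, 3, 4, 5, 7, 8, 10, 12 — 8 of them.

8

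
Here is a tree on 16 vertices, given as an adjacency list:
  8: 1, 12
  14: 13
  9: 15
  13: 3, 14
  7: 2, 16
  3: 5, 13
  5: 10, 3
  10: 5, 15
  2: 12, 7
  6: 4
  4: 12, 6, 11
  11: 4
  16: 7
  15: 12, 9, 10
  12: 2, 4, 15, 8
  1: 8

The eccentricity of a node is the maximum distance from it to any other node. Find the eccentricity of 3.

7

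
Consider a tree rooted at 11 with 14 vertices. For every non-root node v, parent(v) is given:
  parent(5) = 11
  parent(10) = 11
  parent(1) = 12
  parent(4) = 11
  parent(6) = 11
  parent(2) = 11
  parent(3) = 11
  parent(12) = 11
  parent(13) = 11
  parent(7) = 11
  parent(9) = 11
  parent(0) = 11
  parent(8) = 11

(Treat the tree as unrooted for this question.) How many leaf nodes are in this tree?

12

Exactly 12 nodes have a single neighbour: 0, 1, 2, 3, 4, 5, 6, 7, 8, 9, 10, 13.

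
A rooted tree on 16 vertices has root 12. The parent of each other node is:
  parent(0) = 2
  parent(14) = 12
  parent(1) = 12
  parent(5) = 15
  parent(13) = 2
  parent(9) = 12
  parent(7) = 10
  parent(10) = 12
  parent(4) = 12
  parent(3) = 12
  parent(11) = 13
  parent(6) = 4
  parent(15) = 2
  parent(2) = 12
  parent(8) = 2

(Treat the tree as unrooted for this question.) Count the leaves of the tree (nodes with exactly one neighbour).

10

The leaves are 0, 1, 3, 5, 6, 7, 8, 9, 11, 14.
That is 10 leaves.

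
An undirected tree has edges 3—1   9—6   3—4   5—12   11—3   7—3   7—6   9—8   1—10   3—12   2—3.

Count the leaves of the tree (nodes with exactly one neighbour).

6

The leaves are 2, 4, 5, 8, 10, 11.
That is 6 leaves.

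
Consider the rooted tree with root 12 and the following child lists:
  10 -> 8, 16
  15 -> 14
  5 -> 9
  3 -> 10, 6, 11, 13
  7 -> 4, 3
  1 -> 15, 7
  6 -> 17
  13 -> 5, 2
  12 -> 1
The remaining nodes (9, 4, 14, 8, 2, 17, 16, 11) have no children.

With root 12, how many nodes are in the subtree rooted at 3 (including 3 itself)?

Descendants of 3 (including itself): 3, 10, 13, 6, 11, 8, 16, 5, 2, 17, 9. That's 11.

11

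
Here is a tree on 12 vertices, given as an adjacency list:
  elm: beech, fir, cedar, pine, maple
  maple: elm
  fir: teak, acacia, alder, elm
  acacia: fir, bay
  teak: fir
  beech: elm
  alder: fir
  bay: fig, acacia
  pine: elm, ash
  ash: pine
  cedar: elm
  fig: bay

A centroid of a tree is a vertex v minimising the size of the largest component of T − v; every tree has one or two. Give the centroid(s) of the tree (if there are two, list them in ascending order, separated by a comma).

elm, fir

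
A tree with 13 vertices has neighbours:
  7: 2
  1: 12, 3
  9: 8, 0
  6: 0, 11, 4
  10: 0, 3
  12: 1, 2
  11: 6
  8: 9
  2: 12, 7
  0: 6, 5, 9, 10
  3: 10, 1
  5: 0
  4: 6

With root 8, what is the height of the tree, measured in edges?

A deepest node is 7, reached by 8-9-0-10-3-1-12-2-7.
That path has 8 edges, so the height is 8.

8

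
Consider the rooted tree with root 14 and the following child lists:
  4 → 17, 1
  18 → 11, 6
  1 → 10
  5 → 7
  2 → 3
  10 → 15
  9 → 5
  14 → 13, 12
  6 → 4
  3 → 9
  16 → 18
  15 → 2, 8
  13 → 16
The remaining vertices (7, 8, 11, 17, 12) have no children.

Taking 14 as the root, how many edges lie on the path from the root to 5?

Path from 14 to 5: 14 → 13 → 16 → 18 → 6 → 4 → 1 → 10 → 15 → 2 → 3 → 9 → 5, which has 12 edges.

12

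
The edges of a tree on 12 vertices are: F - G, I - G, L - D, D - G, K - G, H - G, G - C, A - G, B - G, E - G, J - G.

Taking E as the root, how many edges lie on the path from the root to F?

2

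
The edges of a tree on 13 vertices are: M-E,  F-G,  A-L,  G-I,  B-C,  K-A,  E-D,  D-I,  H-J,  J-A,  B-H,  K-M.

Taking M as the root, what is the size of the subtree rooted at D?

D's subtree: {D, I, G, F}, size 4.

4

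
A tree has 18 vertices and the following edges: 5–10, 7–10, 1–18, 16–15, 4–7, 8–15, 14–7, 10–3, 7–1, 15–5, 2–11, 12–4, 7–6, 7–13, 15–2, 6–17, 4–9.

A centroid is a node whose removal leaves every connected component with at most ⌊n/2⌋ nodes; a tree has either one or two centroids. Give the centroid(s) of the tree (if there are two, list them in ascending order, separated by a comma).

7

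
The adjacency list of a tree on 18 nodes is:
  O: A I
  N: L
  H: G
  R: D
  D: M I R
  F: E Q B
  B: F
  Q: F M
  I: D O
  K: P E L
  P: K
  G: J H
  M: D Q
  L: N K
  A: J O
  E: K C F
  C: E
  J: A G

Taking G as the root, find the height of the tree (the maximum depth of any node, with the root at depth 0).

N sits deepest: G – J – A – O – I – D – M – Q – F – E – K – L – N — 12 edges from the root.

12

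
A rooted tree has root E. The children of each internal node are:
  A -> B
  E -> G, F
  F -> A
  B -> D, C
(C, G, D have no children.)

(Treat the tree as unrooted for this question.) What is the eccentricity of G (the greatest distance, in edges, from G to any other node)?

A farthest node from G is D (C also at distance 5).
The path G – E – F – A – B – D has 5 edges.

5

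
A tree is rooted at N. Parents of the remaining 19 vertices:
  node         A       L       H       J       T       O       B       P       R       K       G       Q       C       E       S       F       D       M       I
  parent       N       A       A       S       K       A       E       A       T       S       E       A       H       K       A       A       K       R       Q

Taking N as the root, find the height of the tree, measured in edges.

6

The longest root-to-leaf path is N – A – S – K – T – R – M (6 edges).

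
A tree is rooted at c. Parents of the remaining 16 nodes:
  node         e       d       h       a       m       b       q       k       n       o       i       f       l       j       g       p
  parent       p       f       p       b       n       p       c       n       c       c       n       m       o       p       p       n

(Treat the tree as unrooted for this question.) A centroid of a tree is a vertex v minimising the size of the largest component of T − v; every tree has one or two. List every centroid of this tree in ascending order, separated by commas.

Delete n: the remaining components have sizes 7, 4, 3, 1, 1. Max 7 ≤ 8, so n is a centroid.
Every other node leaves some component of size > 8, so the centroid is unique.

n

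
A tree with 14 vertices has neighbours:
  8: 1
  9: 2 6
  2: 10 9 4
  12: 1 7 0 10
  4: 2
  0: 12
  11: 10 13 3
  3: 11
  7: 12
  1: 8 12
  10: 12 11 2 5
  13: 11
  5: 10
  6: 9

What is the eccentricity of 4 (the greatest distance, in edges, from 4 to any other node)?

5

A farthest node from 4 is 8.
The path 4 – 2 – 10 – 12 – 1 – 8 has 5 edges.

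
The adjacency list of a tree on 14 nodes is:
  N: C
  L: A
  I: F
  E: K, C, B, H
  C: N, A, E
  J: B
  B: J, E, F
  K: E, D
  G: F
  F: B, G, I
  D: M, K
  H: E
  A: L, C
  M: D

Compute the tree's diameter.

6

BFS from G reaches L last, at distance 6; BFS from L confirms no node is farther.
Path: G–F–B–E–C–A–L.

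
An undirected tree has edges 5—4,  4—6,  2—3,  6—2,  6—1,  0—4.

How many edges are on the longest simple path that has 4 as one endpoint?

3

Distances from 4 peak at 3, attained at 3.
4-6-2-3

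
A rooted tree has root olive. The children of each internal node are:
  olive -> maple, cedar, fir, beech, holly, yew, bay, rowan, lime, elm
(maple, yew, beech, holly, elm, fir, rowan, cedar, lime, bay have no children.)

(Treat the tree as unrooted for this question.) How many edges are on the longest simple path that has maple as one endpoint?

Distances from maple peak at 2, attained at elm (yew, beech, fir, holly, rowan, lime, bay, cedar also at distance 2).
maple – olive – elm

2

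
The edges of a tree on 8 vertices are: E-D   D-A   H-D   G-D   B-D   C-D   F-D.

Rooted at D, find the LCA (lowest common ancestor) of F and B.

D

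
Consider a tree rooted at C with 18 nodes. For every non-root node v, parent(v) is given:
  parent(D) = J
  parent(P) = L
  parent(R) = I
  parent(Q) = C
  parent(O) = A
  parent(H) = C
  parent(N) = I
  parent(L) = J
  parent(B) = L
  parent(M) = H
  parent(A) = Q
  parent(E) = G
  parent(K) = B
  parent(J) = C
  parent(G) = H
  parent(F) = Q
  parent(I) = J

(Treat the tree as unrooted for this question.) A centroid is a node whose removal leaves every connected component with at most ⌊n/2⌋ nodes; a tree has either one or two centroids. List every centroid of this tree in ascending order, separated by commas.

Removing C splits the tree into components of sizes 9, 4, 4; the largest is 9 ≤ ⌊18/2⌋ = 9.
Its neighbour J also leaves a largest component of size 9, so both are centroids.

C, J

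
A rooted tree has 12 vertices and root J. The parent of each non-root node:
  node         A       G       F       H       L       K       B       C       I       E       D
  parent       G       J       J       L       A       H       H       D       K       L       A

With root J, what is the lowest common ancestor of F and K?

F's ancestor chain is F, J and K's is K, H, L, A, G, J; they first meet at J.

J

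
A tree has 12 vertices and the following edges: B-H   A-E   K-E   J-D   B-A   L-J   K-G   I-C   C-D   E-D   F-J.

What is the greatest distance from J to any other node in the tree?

Distances from J peak at 5, attained at H.
J–D–E–A–B–H

5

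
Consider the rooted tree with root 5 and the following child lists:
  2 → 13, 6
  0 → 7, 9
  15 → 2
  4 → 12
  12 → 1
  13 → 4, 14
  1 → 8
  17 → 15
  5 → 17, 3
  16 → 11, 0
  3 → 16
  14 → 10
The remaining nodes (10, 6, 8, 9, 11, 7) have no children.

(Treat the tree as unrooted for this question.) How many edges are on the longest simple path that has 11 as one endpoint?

11

Distances from 11 peak at 11, attained at 8.
11 – 16 – 3 – 5 – 17 – 15 – 2 – 13 – 4 – 12 – 1 – 8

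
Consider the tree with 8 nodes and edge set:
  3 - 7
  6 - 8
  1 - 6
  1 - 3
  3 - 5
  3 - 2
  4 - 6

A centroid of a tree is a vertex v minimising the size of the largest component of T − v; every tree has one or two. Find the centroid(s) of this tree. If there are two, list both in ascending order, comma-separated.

1, 3

If 1 is removed the pieces have sizes 4, 3, all ≤ ⌊8/2⌋ = 4.
Its neighbour 3 also leaves a largest component of size 4, so both are centroids.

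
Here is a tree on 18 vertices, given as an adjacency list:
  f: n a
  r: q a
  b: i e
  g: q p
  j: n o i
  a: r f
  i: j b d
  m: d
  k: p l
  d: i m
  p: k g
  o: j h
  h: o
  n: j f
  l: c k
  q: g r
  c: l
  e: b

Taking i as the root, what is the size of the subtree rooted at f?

9

f's subtree: {f, a, r, q, g, p, k, l, c}, size 9.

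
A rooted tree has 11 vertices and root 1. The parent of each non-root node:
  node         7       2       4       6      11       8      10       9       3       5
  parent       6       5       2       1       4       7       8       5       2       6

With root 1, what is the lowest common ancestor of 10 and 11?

10's ancestor chain is 10, 8, 7, 6, 1 and 11's is 11, 4, 2, 5, 6, 1; they first meet at 6.

6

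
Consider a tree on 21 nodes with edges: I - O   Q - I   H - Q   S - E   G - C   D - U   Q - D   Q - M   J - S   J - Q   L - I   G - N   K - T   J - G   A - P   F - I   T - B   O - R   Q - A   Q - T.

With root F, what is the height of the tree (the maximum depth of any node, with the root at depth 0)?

5

A deepest node is N, reached by F–I–Q–J–G–N.
That path has 5 edges, so the height is 5.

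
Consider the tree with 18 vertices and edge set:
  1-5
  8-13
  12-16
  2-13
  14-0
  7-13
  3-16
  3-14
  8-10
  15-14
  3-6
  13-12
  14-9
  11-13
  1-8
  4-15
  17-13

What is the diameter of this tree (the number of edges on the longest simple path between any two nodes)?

BFS from 5 reaches 4 last, at distance 9; BFS from 4 confirms no node is farther.
Path: 5-1-8-13-12-16-3-14-15-4.

9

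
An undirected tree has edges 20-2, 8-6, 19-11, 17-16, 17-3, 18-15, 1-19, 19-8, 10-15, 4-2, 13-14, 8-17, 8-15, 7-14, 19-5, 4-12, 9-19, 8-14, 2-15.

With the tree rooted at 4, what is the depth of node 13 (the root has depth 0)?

5

Path from 4 to 13: 4–2–15–8–14–13, which has 5 edges.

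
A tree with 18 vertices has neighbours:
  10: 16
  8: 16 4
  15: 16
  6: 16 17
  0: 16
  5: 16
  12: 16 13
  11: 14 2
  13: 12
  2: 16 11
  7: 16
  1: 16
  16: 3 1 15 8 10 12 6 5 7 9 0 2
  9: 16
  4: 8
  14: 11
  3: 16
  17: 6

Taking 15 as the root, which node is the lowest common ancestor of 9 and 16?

9's ancestor chain is 9, 16, 15 and 16's is 16, 15; they first meet at 16.

16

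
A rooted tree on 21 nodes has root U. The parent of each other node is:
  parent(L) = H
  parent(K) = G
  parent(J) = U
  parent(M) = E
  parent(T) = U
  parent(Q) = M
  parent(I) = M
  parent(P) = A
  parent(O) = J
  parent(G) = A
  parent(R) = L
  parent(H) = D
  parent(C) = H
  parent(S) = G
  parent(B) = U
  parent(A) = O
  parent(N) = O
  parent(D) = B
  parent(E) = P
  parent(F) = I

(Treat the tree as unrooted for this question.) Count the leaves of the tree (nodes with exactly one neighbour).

8

The leaves are C, F, K, N, Q, R, S, T.
That is 8 leaves.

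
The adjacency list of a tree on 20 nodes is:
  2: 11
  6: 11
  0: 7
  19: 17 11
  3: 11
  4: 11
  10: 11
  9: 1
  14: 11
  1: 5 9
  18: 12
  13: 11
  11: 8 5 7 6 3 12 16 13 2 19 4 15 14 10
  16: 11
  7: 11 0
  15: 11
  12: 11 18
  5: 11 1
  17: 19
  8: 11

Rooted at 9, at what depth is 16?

4

9 → 1 → 5 → 11 → 16 — 4 edges.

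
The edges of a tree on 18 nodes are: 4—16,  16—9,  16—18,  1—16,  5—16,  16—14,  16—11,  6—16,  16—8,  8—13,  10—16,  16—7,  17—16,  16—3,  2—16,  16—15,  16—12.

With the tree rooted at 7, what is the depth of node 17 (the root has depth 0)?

2

Path from 7 to 17: 7 → 16 → 17, which has 2 edges.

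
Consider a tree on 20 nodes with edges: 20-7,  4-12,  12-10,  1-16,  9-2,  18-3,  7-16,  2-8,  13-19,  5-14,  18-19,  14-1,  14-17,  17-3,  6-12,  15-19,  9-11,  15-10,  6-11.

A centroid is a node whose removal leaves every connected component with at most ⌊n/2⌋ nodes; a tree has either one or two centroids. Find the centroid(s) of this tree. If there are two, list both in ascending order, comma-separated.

19

If 19 is removed the pieces have sizes 9, 9, 1, all ≤ ⌊20/2⌋ = 10.
Every other node leaves some component of size > 10, so the centroid is unique.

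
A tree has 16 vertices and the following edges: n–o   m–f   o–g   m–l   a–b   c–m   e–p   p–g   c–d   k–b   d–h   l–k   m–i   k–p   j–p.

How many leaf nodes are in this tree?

Exactly 7 nodes have a single neighbour: a, e, f, h, i, j, n.

7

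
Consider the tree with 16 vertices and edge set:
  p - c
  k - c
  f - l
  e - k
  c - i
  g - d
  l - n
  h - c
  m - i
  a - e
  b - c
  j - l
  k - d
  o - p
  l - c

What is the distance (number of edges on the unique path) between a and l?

4

The path is a–e–k–c–l, which has 4 edges.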